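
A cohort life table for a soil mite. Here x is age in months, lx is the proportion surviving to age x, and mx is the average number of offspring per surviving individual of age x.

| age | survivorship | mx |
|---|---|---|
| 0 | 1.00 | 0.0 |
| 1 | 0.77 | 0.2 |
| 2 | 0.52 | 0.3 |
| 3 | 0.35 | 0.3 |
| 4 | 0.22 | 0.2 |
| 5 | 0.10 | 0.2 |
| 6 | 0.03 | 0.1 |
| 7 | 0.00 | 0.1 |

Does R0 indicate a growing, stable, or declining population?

declining

R0 = Σ lx·mx = 0 + 0.154 + 0.156 + 0.105 + 0.044 + 0.02 + 0.003 + 0 = 0.482
R0 < 1, so the population is declining.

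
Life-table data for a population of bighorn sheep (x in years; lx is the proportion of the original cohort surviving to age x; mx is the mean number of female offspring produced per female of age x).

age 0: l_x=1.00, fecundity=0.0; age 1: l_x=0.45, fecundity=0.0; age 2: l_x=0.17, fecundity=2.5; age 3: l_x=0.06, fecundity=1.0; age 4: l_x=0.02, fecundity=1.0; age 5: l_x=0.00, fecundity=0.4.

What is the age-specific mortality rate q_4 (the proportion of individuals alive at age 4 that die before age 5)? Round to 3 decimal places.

q_4 = (l_4 − l_5) / l_4 = (0.02 − 0) / 0.02
     = 0.02 / 0.02 = 1 → 1.000

1.000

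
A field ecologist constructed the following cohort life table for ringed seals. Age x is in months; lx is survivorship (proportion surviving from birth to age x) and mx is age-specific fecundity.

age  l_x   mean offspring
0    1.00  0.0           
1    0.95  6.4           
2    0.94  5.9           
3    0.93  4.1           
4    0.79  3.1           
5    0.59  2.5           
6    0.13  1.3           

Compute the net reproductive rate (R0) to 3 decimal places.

lx·mx by age: 0, 6.08, 5.546, 3.813, 2.449, 1.475, 0.169
R0 = Σ lx·mx = 19.532 → 19.532

19.532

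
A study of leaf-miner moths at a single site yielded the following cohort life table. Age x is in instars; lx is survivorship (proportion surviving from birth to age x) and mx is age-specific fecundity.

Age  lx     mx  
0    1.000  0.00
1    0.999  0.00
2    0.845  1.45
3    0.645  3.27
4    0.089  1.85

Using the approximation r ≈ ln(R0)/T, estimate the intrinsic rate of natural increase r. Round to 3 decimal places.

R0 = Σ lx·mx = 0 + 0 + 1.22525 + 2.10915 + 0.16465 = 3.49905
Σ x·lx·mx = 9.43655; T = 9.43655/3.49905 = 2.69689…
r ≈ ln(R0)/T = ln(3.49905)/2.69689… = 0.46442… → 0.464

0.464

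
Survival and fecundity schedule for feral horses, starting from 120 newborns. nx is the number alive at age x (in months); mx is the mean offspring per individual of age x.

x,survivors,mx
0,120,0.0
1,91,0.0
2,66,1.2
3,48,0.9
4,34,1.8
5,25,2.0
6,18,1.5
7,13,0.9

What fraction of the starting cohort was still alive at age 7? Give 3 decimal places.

l_7 = n_7/n_0 = 13/120 = 0.108333… → 0.108

0.108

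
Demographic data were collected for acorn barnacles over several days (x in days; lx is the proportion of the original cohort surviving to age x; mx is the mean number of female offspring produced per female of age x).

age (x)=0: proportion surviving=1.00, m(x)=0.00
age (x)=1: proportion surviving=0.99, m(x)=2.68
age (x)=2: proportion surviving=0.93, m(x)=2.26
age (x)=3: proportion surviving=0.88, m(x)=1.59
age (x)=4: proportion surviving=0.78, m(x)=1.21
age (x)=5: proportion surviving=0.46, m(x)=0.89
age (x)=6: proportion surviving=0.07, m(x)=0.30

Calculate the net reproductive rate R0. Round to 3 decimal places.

lx·mx by age: 0, 2.6532, 2.1018, 1.3992, 0.9438, 0.4094, 0.021
R0 = Σ lx·mx = 7.5284 → 7.528

7.528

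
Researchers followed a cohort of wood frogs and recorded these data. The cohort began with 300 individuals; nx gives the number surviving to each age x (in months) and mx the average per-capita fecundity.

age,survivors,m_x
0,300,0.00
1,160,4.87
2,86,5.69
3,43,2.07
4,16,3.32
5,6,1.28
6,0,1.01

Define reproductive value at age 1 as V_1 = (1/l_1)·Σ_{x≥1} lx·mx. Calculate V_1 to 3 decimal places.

lx = nx/n0 = nx/300: 1, 0.53333…, 0.28667…, 0.14333…, 0.05333…, 0.02, 0
lx·mx for x ≥ 1: 2.597333…, 1.631133…, 0.2967…, 0.177067…, 0.0256, 0 → sum = 4.727833…
V_1 = 4.727833… / l_1 = 4.727833… / 0.533333… = 8.864688… → 8.865

8.865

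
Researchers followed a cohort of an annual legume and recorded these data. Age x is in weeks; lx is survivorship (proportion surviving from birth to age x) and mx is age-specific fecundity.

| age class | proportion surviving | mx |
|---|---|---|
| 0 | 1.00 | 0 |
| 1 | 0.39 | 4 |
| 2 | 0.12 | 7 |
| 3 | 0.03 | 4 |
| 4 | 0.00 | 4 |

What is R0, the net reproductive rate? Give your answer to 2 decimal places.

lx·mx by age: 0, 1.56, 0.84, 0.12, 0
R0 = Σ lx·mx = 2.52 → 2.52

2.52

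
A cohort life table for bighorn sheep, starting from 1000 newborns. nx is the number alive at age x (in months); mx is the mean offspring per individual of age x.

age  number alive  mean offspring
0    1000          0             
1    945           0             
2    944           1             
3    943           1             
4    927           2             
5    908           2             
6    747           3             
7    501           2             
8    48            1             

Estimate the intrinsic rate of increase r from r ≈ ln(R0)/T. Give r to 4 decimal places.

lx = nx/n0 = nx/1000: 1, 0.945, 0.944, 0.943, 0.927, 0.908, 0.747, 0.501, 0.048
R0 = Σ lx·mx = 0 + 0 + 0.944 + 0.943 + 1.854 + 1.816 + 2.241 + 1.002 + 0.048 = 8.848
Σ x·lx·mx = 42.057; T = 42.057/8.848 = 4.75328…
r ≈ ln(R0)/T = ln(8.848)/4.75328… = 0.458671… → 0.4587

0.4587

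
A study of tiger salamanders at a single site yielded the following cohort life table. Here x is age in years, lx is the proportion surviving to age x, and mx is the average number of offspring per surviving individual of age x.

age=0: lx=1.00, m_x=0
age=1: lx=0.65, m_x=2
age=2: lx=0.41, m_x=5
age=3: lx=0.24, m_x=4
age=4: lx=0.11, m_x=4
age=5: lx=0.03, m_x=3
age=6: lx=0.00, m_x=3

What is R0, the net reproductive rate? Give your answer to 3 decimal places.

4.840

lx·mx by age: 0, 1.3, 2.05, 0.96, 0.44, 0.09, 0
R0 = Σ lx·mx = 4.84 → 4.840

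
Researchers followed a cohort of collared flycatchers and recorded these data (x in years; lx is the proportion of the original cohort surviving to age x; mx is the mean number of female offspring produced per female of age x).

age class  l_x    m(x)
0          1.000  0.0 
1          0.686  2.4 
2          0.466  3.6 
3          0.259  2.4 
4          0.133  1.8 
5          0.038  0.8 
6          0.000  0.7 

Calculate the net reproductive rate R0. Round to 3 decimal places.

4.215

lx·mx by age: 0, 1.6464, 1.6776, 0.6216, 0.2394, 0.0304, 0
R0 = Σ lx·mx = 4.2154 → 4.215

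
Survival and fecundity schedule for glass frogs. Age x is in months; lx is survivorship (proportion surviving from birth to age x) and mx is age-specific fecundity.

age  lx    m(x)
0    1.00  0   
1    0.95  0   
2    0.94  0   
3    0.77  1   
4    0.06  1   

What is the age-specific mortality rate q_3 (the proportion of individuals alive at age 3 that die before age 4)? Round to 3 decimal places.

0.922

q_3 = (l_3 − l_4) / l_3 = (0.77 − 0.06) / 0.77
     = 0.71 / 0.77 = 0.922078… → 0.922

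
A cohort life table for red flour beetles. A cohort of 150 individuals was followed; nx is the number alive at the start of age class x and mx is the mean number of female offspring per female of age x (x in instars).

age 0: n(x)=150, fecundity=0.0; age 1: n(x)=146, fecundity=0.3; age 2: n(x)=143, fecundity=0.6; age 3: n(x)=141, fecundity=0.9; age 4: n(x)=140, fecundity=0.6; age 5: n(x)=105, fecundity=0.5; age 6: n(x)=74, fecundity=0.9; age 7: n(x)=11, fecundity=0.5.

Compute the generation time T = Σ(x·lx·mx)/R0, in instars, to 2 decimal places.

lx = nx/n0 = nx/150: 1, 0.97333…, 0.95333…, 0.94, 0.93333…, 0.7, 0.49333…, 0.07333…
lx·mx: 0, 0.292…, 0.572…, 0.846, 0.56…, 0.35, 0.444…, 0.036667… → R0 = 3.100667…
x·lx·mx: 0, 0.292…, 1.144…, 2.538, 2.24…, 1.75, 2.664…, 0.256667… → Σ = 10.884667…
T = 10.884667… / 3.100667… = 3.510428… → 3.51

3.51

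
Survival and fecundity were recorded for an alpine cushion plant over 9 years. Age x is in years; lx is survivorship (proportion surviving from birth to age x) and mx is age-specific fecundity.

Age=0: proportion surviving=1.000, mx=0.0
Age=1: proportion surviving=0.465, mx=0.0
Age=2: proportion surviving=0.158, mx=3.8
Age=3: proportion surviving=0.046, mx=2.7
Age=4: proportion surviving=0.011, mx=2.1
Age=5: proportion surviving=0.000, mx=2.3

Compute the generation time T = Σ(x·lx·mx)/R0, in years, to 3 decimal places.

lx·mx: 0, 0, 0.6004, 0.1242, 0.0231, 0 → R0 = 0.7477
x·lx·mx: 0, 0, 1.2008, 0.3726, 0.0924, 0 → Σ = 1.6658
T = 1.6658 / 0.7477 = 2.227899… → 2.228

2.228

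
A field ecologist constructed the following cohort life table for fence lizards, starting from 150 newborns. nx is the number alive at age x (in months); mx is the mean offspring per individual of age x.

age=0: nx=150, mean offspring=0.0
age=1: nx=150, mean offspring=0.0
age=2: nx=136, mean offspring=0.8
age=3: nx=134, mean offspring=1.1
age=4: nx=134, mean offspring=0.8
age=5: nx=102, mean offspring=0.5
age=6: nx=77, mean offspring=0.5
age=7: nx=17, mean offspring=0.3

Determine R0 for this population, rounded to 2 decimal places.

lx = nx/n0 = nx/150: 1, 1, 0.90667…, 0.89333…, 0.89333…, 0.68, 0.51333…, 0.11333…
lx·mx by age: 0, 0, 0.725333…, 0.982667…, 0.714667…, 0.34, 0.256667…, 0.034…
R0 = Σ lx·mx = 3.053333… → 3.05

3.05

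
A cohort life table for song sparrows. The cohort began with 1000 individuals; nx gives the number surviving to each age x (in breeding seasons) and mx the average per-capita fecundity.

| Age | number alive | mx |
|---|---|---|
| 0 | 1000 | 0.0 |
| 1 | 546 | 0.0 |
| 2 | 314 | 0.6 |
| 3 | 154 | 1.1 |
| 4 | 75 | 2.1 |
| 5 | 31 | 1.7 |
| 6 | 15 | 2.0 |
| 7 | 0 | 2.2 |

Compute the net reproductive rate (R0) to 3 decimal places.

lx = nx/n0 = nx/1000: 1, 0.546, 0.314, 0.154, 0.075, 0.031, 0.015, 0
lx·mx by age: 0, 0, 0.1884, 0.1694, 0.1575, 0.0527, 0.03, 0
R0 = Σ lx·mx = 0.598 → 0.598

0.598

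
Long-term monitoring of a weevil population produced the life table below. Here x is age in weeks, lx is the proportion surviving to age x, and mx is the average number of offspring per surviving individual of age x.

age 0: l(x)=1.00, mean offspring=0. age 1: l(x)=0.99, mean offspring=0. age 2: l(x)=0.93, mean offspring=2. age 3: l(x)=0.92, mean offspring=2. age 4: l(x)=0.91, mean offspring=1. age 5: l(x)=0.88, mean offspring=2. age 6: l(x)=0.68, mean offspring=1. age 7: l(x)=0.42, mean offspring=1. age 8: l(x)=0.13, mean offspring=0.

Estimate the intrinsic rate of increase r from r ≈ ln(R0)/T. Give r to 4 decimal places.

0.5234

R0 = Σ lx·mx = 0 + 0 + 1.86 + 1.84 + 0.91 + 1.76 + 0.68 + 0.42 + 0 = 7.47
Σ x·lx·mx = 28.7; T = 28.7/7.47 = 3.84203…
r ≈ ln(R0)/T = ln(7.47)/3.84203… = 0.523393… → 0.5234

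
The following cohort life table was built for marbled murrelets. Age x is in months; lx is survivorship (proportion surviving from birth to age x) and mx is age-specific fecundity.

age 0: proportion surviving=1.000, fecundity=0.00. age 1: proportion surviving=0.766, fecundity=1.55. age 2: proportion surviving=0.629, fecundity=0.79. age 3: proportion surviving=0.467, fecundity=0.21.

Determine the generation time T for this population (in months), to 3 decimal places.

1.389

lx·mx: 0, 1.1873, 0.49691, 0.09807 → R0 = 1.78228
x·lx·mx: 0, 1.1873, 0.99382, 0.29421 → Σ = 2.47533
T = 2.47533 / 1.78228 = 1.388856… → 1.389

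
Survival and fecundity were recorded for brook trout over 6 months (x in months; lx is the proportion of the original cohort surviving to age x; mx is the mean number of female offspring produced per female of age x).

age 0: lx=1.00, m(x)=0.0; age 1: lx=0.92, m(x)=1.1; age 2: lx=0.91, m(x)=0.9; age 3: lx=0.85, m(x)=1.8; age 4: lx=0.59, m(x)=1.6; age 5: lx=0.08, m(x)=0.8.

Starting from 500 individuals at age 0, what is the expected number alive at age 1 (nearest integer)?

460

Expected survivors = N0 · l_1 = 500 × 0.92 = 460 → 460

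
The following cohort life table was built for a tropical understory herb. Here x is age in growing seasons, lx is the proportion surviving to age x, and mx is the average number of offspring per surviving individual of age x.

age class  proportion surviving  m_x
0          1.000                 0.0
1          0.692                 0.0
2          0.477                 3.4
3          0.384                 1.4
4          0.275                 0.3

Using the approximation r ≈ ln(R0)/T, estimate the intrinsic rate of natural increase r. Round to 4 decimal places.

0.3490

R0 = Σ lx·mx = 0 + 0 + 1.6218 + 0.5376 + 0.0825 = 2.2419
Σ x·lx·mx = 5.1864; T = 5.1864/2.2419 = 2.31339…
r ≈ ln(R0)/T = ln(2.2419)/2.31339… = 0.348978… → 0.3490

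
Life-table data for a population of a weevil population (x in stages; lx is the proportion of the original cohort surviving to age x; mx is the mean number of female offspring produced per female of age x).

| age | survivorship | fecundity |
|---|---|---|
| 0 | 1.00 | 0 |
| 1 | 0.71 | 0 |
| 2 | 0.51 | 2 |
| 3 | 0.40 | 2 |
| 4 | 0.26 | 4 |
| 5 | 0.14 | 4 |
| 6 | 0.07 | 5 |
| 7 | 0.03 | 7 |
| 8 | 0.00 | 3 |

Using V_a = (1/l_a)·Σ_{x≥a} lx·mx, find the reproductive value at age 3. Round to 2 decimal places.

7.40

lx·mx for x ≥ 3: 0.8, 1.04, 0.56, 0.35, 0.21, 0 → sum = 2.96
V_3 = 2.96 / l_3 = 2.96 / 0.4 = 7.4 → 7.40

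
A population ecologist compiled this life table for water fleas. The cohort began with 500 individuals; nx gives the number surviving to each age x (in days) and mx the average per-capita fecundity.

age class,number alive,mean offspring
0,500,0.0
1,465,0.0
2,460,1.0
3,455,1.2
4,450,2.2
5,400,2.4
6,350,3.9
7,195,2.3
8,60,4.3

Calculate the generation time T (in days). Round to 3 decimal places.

4.915

lx = nx/n0 = nx/500: 1, 0.93, 0.92, 0.91, 0.9, 0.8, 0.7, 0.39, 0.12
lx·mx: 0, 0, 0.92, 1.092, 1.98, 1.92, 2.73, 0.897, 0.516 → R0 = 10.055
x·lx·mx: 0, 0, 1.84, 3.276, 7.92, 9.6, 16.38, 6.279, 4.128 → Σ = 49.423
T = 49.423 / 10.055 = 4.915266… → 4.915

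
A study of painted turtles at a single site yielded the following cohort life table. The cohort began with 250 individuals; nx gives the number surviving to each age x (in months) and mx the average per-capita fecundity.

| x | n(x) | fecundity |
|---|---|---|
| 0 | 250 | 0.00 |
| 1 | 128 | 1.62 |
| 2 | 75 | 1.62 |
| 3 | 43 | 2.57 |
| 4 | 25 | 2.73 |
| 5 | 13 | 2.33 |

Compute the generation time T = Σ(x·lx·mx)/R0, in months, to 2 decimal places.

2.24

lx = nx/n0 = nx/250: 1, 0.512, 0.3, 0.172, 0.1, 0.052
lx·mx: 0, 0.82944, 0.486, 0.44204, 0.273, 0.12116 → R0 = 2.15164
x·lx·mx: 0, 0.82944, 0.972, 1.32612, 1.092, 0.6058 → Σ = 4.82536
T = 4.82536 / 2.15164 = 2.242643… → 2.24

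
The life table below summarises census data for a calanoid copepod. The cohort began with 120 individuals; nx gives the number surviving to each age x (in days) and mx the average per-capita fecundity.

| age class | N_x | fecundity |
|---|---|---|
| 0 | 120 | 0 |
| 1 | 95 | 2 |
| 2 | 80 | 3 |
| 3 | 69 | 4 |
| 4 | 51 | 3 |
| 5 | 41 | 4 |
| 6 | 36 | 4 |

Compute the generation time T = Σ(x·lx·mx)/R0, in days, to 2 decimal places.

3.25

lx = nx/n0 = nx/120: 1, 0.79167…, 0.66667…, 0.575, 0.425, 0.34167…, 0.3
lx·mx: 0, 1.583333…, 2…, 2.3, 1.275, 1.366667…, 1.2 → R0 = 9.725…
x·lx·mx: 0, 1.583333…, 4…, 6.9, 5.1, 6.833333…, 7.2 → Σ = 31.616667…
T = 31.616667… / 9.725… = 3.251071… → 3.25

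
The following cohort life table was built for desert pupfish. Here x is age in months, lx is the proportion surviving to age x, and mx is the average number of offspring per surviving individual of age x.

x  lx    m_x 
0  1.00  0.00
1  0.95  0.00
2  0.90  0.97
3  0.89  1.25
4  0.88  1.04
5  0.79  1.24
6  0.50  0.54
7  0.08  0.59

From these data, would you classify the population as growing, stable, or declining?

R0 = Σ lx·mx = 0 + 0 + 0.873 + 1.1125 + 0.9152 + 0.9796 + 0.27 + 0.0472 = 4.1975
R0 > 1, so the population is growing.

growing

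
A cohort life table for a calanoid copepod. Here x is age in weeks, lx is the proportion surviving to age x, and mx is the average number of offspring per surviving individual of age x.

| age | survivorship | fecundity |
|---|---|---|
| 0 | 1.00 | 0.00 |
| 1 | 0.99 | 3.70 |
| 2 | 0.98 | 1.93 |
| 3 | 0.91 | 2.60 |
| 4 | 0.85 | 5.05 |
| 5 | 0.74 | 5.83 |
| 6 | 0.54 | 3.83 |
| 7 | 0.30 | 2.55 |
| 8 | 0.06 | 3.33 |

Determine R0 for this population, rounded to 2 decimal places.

19.56

lx·mx by age: 0, 3.663, 1.8914, 2.366, 4.2925, 4.3142, 2.0682, 0.765, 0.1998
R0 = Σ lx·mx = 19.5601 → 19.56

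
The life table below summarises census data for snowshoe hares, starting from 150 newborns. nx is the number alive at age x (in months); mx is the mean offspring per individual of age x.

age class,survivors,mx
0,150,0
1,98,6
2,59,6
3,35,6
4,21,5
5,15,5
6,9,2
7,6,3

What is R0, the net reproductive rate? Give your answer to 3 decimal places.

lx = nx/n0 = nx/150: 1, 0.65333…, 0.39333…, 0.23333…, 0.14, 0.1, 0.06, 0.04
lx·mx by age: 0, 3.92…, 2.36…, 1.4…, 0.7, 0.5, 0.12, 0.12
R0 = Σ lx·mx = 9.12… → 9.120

9.120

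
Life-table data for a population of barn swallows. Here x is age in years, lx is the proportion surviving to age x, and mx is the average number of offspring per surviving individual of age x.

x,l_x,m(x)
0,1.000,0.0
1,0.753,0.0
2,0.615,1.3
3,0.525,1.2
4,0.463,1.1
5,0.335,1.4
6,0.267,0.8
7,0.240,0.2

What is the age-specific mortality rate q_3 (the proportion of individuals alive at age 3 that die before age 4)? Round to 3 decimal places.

q_3 = (l_3 − l_4) / l_3 = (0.525 − 0.463) / 0.525
     = 0.062 / 0.525 = 0.118095… → 0.118

0.118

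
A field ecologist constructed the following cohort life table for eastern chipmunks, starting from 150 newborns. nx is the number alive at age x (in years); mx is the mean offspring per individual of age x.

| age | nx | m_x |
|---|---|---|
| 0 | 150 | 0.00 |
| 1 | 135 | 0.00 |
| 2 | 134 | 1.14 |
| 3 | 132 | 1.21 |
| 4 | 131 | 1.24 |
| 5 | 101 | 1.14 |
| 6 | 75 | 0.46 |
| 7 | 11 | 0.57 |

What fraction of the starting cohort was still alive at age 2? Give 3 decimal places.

0.893

l_2 = n_2/n_0 = 134/150 = 0.893333… → 0.893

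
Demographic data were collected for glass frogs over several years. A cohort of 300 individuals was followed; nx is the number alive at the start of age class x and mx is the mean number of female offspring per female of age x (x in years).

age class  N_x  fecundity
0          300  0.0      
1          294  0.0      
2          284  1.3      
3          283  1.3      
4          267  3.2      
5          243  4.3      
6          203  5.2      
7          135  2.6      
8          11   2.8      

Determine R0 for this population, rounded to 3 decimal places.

lx = nx/n0 = nx/300: 1, 0.98, 0.94667…, 0.94333…, 0.89, 0.81, 0.67667…, 0.45, 0.03667…
lx·mx by age: 0, 0, 1.230667…, 1.226333…, 2.848, 3.483, 3.518667…, 1.17, 0.102667…
R0 = Σ lx·mx = 13.579333… → 13.579

13.579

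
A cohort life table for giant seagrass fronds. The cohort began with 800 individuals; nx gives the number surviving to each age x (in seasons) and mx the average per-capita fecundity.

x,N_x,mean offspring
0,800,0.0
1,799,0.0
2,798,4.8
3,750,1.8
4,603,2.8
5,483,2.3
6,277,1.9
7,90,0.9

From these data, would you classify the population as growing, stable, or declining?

lx = nx/n0 = nx/800: 1, 0.99875, 0.9975, 0.9375, 0.75375, 0.60375, 0.34625, 0.1125
R0 = Σ lx·mx = 0 + 0 + 4.788 + 1.6875 + 2.1105 + 1.388625 + 0.657875 + 0.10125 = 10.73375
R0 > 1, so the population is growing.

growing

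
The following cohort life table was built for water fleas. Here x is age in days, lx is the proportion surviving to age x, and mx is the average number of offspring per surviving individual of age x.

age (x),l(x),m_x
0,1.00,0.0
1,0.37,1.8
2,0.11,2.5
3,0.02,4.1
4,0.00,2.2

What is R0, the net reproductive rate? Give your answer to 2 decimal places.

lx·mx by age: 0, 0.666, 0.275, 0.082, 0
R0 = Σ lx·mx = 1.023 → 1.02

1.02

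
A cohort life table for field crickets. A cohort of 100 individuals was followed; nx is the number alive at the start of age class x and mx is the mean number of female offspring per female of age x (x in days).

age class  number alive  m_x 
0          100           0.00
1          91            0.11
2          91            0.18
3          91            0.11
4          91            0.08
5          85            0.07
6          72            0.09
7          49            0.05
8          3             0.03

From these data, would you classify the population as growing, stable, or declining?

declining

lx = nx/n0 = nx/100: 1, 0.91, 0.91, 0.91, 0.91, 0.85, 0.72, 0.49, 0.03
R0 = Σ lx·mx = 0 + 0.1001 + 0.1638 + 0.1001 + 0.0728 + 0.0595 + 0.0648 + 0.0245 + 0.0009 = 0.5865
R0 < 1, so the population is declining.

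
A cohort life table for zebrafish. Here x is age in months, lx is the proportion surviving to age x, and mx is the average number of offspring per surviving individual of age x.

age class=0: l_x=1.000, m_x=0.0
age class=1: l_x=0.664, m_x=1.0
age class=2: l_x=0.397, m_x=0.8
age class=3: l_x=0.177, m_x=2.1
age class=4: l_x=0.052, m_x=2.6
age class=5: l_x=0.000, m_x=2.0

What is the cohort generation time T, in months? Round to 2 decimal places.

lx·mx: 0, 0.664, 0.3176, 0.3717, 0.1352, 0 → R0 = 1.4885
x·lx·mx: 0, 0.664, 0.6352, 1.1151, 0.5408, 0 → Σ = 2.9551
T = 2.9551 / 1.4885 = 1.985287… → 1.99

1.99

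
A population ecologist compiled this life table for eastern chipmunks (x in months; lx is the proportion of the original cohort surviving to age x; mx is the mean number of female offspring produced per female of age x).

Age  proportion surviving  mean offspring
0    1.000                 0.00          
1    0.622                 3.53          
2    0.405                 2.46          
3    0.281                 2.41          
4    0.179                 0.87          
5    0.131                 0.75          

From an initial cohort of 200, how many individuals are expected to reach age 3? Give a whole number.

56

Expected survivors = N0 · l_3 = 200 × 0.281 = 56.2 → 56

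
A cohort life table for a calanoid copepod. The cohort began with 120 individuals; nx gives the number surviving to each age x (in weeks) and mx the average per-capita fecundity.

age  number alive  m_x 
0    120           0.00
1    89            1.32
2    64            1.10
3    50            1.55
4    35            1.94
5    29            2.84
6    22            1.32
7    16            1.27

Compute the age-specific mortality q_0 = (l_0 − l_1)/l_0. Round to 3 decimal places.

0.258

lx = nx/n0 = nx/120: 1, 0.74167…, 0.53333…, 0.41667…, 0.29167…, 0.24167…, 0.18333…, 0.13333…
q_0 = (l_0 − l_1) / l_0 = (1 − 0.741667…) / 1
     = 0.258333… / 1 = 0.258333… → 0.258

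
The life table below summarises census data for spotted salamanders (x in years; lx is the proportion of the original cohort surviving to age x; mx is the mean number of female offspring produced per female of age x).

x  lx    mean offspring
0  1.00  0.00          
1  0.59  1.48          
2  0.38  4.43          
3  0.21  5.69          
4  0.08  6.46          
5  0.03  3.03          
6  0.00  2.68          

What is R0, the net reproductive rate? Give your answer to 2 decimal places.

4.36

lx·mx by age: 0, 0.8732, 1.6834, 1.1949, 0.5168, 0.0909, 0
R0 = Σ lx·mx = 4.3592 → 4.36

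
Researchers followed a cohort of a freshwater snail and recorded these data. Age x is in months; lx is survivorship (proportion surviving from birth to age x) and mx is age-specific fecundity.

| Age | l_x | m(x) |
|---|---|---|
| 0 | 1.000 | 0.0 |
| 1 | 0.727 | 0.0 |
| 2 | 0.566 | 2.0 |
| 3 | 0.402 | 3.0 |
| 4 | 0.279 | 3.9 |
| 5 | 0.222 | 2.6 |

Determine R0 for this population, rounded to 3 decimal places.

lx·mx by age: 0, 0, 1.132, 1.206, 1.0881, 0.5772
R0 = Σ lx·mx = 4.0033 → 4.003

4.003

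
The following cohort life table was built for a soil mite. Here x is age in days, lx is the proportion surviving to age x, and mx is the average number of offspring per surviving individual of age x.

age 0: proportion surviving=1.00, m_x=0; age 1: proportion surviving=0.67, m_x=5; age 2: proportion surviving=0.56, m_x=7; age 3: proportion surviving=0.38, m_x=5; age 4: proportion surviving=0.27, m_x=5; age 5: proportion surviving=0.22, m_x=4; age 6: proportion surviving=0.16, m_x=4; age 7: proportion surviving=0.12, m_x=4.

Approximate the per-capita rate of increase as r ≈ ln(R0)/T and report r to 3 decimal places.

0.934

R0 = Σ lx·mx = 0 + 3.35 + 3.92 + 1.9 + 1.35 + 0.88 + 0.64 + 0.48 = 12.52
Σ x·lx·mx = 33.89; T = 33.89/12.52 = 2.70687…
r ≈ ln(R0)/T = ln(12.52)/2.70687… = 0.93367… → 0.934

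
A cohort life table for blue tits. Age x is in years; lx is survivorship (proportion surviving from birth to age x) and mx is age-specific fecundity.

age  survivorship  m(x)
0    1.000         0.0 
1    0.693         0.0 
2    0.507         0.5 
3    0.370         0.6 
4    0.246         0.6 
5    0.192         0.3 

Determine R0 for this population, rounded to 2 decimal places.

0.68

lx·mx by age: 0, 0, 0.2535, 0.222, 0.1476, 0.0576
R0 = Σ lx·mx = 0.6807 → 0.68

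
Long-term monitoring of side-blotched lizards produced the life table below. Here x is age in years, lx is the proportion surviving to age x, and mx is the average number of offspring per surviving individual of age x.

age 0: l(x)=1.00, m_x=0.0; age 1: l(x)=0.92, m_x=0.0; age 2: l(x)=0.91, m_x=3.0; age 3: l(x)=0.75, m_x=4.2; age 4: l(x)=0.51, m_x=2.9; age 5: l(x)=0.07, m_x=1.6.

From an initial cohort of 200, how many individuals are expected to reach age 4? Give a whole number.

102

Expected survivors = N0 · l_4 = 200 × 0.51 = 102 → 102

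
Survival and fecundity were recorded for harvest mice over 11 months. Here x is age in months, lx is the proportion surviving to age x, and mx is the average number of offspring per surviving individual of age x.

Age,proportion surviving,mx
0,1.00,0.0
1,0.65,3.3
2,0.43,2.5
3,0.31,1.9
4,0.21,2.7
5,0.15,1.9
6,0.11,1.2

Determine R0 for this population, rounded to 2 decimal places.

lx·mx by age: 0, 2.145, 1.075, 0.589, 0.567, 0.285, 0.132
R0 = Σ lx·mx = 4.793 → 4.79

4.79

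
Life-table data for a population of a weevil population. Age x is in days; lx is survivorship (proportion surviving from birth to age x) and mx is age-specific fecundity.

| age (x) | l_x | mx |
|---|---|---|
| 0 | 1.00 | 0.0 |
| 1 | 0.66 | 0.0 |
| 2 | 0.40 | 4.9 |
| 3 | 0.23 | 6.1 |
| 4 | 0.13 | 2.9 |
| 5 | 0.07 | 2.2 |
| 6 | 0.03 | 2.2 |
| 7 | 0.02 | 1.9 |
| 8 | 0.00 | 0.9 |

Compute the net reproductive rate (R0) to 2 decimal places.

4.00

lx·mx by age: 0, 0, 1.96, 1.403, 0.377, 0.154, 0.066, 0.038, 0
R0 = Σ lx·mx = 3.998 → 4.00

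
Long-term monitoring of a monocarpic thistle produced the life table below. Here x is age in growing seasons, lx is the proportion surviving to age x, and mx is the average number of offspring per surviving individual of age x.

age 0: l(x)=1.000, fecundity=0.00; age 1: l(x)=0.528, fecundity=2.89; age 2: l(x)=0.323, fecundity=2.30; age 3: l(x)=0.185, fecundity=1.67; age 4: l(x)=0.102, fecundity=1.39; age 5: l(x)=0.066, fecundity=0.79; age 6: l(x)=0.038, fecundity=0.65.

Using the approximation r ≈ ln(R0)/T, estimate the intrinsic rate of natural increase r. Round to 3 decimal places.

0.585

R0 = Σ lx·mx = 0 + 1.52592 + 0.7429 + 0.30895 + 0.14178 + 0.05214 + 0.0247 = 2.79639
Σ x·lx·mx = 4.91459; T = 4.91459/2.79639 = 1.75748…
r ≈ ln(R0)/T = ln(2.79639)/1.75748… = 0.58512… → 0.585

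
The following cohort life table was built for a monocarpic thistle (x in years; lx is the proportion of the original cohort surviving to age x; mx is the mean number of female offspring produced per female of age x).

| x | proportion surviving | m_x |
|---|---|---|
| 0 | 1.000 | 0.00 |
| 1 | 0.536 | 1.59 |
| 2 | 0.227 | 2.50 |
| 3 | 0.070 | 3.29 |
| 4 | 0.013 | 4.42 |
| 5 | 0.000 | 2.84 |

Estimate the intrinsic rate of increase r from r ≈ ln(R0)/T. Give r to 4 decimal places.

0.3142

R0 = Σ lx·mx = 0 + 0.85224 + 0.5675 + 0.2303 + 0.05746 + 0 = 1.7075
Σ x·lx·mx = 2.90798; T = 2.90798/1.7075 = 1.70306…
r ≈ ln(R0)/T = ln(1.7075)/1.70306… = 0.314158… → 0.3142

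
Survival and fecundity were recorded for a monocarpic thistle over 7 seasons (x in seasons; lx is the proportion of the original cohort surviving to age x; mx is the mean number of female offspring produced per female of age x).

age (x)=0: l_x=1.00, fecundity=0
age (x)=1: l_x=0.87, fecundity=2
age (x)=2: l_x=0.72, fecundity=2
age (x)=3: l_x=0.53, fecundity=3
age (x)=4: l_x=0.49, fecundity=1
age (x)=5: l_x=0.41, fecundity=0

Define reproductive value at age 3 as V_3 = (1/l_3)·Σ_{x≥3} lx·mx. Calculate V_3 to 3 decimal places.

lx·mx for x ≥ 3: 1.59, 0.49, 0 → sum = 2.08
V_3 = 2.08 / l_3 = 2.08 / 0.53 = 3.924528… → 3.925

3.925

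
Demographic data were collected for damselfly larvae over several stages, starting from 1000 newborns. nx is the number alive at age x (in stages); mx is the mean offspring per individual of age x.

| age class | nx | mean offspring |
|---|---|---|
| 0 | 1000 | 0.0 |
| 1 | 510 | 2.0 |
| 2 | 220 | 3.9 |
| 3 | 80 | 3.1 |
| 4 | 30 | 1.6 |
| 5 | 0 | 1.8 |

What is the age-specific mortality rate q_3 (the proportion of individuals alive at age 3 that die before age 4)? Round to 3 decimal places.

lx = nx/n0 = nx/1000: 1, 0.51, 0.22, 0.08, 0.03, 0
q_3 = (l_3 − l_4) / l_3 = (0.08 − 0.03) / 0.08
     = 0.05 / 0.08 = 0.625 → 0.625

0.625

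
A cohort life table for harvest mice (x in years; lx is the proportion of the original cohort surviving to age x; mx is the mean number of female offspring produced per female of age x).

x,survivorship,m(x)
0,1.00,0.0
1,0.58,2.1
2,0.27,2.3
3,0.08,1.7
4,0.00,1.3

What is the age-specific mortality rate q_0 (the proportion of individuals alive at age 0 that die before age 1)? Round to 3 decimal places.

q_0 = (l_0 − l_1) / l_0 = (1 − 0.58) / 1
     = 0.42 / 1 = 0.42 → 0.420

0.420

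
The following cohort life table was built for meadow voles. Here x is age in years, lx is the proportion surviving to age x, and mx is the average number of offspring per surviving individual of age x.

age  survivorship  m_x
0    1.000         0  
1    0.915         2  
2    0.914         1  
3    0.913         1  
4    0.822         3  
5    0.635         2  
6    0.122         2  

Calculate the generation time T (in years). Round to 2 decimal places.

3.15

lx·mx: 0, 1.83, 0.914, 0.913, 2.466, 1.27, 0.244 → R0 = 7.637
x·lx·mx: 0, 1.83, 1.828, 2.739, 9.864, 6.35, 1.464 → Σ = 24.075
T = 24.075 / 7.637 = 3.152416… → 3.15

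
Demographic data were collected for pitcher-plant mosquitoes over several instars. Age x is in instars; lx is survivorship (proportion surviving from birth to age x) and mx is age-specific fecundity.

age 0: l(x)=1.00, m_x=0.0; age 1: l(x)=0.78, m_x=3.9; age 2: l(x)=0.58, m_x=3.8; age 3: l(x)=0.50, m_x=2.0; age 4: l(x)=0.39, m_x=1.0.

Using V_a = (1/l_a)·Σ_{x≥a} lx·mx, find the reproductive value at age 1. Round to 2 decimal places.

lx·mx for x ≥ 1: 3.042, 2.204, 1, 0.39 → sum = 6.636
V_1 = 6.636 / l_1 = 6.636 / 0.78 = 8.507692… → 8.51

8.51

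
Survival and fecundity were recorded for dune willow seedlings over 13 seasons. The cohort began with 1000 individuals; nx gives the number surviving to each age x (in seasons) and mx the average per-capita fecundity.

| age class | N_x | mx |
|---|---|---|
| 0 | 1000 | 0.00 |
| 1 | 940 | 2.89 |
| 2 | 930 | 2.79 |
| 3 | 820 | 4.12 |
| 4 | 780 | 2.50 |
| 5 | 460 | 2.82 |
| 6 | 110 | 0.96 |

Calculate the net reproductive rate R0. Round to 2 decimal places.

lx = nx/n0 = nx/1000: 1, 0.94, 0.93, 0.82, 0.78, 0.46, 0.11
lx·mx by age: 0, 2.7166, 2.5947, 3.3784, 1.95, 1.2972, 0.1056
R0 = Σ lx·mx = 12.0425 → 12.04

12.04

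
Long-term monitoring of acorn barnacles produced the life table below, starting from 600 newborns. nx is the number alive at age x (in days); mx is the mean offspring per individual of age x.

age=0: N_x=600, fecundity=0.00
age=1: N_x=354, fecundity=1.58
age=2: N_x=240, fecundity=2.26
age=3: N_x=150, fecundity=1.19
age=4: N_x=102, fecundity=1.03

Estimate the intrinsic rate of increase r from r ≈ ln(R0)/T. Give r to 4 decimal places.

lx = nx/n0 = nx/600: 1, 0.59, 0.4, 0.25, 0.17
R0 = Σ lx·mx = 0 + 0.9322 + 0.904 + 0.2975 + 0.1751 = 2.3088
Σ x·lx·mx = 4.3331; T = 4.3331/2.3088 = 1.87678…
r ≈ ln(R0)/T = ln(2.3088)/1.87678… = 0.445833… → 0.4458

0.4458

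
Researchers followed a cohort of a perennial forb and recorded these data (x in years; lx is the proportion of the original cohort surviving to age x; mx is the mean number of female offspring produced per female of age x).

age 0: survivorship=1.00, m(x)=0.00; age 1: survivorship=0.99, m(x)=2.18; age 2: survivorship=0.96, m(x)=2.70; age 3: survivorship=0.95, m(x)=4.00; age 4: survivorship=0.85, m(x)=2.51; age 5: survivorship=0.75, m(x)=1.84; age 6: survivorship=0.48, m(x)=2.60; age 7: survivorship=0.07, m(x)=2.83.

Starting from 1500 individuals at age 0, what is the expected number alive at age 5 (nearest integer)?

1125

Expected survivors = N0 · l_5 = 1500 × 0.75 = 1125 → 1125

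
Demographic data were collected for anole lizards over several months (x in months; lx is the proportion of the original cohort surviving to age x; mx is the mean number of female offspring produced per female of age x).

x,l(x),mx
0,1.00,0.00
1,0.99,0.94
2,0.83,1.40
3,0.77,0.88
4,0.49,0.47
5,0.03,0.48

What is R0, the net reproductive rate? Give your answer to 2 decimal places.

3.01

lx·mx by age: 0, 0.9306, 1.162, 0.6776, 0.2303, 0.0144
R0 = Σ lx·mx = 3.0149 → 3.01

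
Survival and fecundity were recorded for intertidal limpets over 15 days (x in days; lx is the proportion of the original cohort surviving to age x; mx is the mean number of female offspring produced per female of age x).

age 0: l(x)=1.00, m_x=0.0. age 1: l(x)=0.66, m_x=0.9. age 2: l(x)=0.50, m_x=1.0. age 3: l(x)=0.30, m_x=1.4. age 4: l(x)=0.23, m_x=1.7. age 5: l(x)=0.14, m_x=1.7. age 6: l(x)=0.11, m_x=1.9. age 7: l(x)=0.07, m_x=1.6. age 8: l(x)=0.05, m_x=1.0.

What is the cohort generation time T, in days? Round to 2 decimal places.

lx·mx: 0, 0.594, 0.5, 0.42, 0.391, 0.238, 0.209, 0.112, 0.05 → R0 = 2.514
x·lx·mx: 0, 0.594, 1, 1.26, 1.564, 1.19, 1.254, 0.784, 0.4 → Σ = 8.046
T = 8.046 / 2.514 = 3.200477… → 3.20

3.20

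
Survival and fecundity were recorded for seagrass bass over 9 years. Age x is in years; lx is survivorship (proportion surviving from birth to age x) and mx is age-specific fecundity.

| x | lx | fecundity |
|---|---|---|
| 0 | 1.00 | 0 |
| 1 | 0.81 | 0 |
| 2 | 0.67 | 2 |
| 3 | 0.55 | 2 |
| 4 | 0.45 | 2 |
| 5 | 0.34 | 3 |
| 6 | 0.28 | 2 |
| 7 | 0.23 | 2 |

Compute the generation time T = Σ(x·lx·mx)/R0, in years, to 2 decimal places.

3.95

lx·mx: 0, 0, 1.34, 1.1, 0.9, 1.02, 0.56, 0.46 → R0 = 5.38
x·lx·mx: 0, 0, 2.68, 3.3, 3.6, 5.1, 3.36, 3.22 → Σ = 21.26
T = 21.26 / 5.38 = 3.951673… → 3.95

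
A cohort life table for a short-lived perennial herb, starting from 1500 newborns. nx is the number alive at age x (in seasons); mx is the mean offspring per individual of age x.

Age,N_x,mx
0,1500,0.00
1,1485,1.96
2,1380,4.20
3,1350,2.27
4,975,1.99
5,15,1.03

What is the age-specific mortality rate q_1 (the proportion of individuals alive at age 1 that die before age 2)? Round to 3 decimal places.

lx = nx/n0 = nx/1500: 1, 0.99, 0.92, 0.9, 0.65, 0.01
q_1 = (l_1 − l_2) / l_1 = (0.99 − 0.92) / 0.99
     = 0.07 / 0.99 = 0.070707… → 0.071

0.071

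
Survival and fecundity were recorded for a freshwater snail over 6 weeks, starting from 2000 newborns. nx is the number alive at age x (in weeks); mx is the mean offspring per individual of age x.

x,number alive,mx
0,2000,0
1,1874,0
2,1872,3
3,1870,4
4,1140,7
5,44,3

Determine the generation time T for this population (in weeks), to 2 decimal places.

3.12

lx = nx/n0 = nx/2000: 1, 0.937, 0.936, 0.935, 0.57, 0.022
lx·mx: 0, 0, 2.808, 3.74, 3.99, 0.066 → R0 = 10.604
x·lx·mx: 0, 0, 5.616, 11.22, 15.96, 0.33 → Σ = 33.126
T = 33.126 / 10.604 = 3.123916… → 3.12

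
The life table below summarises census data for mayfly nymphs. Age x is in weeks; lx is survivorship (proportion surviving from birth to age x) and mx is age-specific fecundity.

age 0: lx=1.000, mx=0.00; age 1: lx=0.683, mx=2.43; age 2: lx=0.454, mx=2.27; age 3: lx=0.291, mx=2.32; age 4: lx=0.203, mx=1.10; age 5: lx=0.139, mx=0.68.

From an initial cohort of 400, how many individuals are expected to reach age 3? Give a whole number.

Expected survivors = N0 · l_3 = 400 × 0.291 = 116.4 → 116

116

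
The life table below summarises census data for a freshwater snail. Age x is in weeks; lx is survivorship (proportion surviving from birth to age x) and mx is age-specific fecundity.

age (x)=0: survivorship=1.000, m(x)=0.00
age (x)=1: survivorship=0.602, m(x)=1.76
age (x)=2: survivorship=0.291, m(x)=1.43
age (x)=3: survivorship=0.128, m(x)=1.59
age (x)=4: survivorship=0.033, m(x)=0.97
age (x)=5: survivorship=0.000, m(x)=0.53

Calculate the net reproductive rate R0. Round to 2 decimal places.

1.71

lx·mx by age: 0, 1.05952, 0.41613, 0.20352, 0.03201, 0
R0 = Σ lx·mx = 1.71118 → 1.71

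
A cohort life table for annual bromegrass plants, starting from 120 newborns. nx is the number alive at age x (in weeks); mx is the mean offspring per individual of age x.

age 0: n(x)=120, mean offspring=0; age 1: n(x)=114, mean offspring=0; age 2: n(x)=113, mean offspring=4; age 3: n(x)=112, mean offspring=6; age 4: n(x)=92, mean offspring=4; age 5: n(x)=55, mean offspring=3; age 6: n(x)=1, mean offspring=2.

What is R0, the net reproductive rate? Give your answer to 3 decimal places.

13.825

lx = nx/n0 = nx/120: 1, 0.95, 0.94167…, 0.93333…, 0.76667…, 0.45833…, 0.00833…
lx·mx by age: 0, 0, 3.766667…, 5.6…, 3.066667…, 1.375…, 0.016667…
R0 = Σ lx·mx = 13.825… → 13.825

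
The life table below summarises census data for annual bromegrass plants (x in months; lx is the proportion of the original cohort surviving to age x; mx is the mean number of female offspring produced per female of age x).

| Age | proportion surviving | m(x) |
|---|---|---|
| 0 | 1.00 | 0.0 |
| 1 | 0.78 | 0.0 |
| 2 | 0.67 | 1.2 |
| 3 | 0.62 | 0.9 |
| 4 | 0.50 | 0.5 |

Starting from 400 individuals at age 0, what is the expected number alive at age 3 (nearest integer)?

248

Expected survivors = N0 · l_3 = 400 × 0.62 = 248 → 248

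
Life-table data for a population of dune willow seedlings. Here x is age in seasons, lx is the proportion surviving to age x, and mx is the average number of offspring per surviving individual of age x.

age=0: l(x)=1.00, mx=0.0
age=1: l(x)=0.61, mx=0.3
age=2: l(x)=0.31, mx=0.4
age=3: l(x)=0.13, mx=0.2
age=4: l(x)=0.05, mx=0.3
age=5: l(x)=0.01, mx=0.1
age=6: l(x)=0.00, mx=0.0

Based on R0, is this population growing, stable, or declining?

R0 = Σ lx·mx = 0 + 0.183 + 0.124 + 0.026 + 0.015 + 0.001 + 0 = 0.349
R0 < 1, so the population is declining.

declining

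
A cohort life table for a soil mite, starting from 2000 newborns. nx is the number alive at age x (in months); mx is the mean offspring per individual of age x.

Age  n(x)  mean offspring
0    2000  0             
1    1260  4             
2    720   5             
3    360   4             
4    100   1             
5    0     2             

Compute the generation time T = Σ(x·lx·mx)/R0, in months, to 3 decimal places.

lx = nx/n0 = nx/2000: 1, 0.63, 0.36, 0.18, 0.05, 0
lx·mx: 0, 2.52, 1.8, 0.72, 0.05, 0 → R0 = 5.09
x·lx·mx: 0, 2.52, 3.6, 2.16, 0.2, 0 → Σ = 8.48
T = 8.48 / 5.09 = 1.666012… → 1.666

1.666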